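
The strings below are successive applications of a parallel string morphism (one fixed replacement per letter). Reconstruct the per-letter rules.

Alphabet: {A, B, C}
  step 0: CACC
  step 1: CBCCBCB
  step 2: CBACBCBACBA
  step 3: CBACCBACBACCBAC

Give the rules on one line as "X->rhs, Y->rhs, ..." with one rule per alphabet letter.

  step 2 ⇒ step 3: CBACBCBACBA ⇒ CB·A·C·CB·A·CB·A·C·CB·A·C
    A ↦ C
    B ↦ A
    C ↦ CB

A->C, B->A, C->CB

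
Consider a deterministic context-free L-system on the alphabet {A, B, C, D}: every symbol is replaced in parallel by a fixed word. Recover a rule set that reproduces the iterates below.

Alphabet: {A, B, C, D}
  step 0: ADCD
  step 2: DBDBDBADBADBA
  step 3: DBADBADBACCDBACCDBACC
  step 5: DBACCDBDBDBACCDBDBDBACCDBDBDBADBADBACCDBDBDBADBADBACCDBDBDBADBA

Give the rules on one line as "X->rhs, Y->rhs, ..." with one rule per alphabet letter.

  step 2 ⇒ step 3: DBDBDBADBADBA ⇒ DB·A·DB·A·DB·A·CC·DB·A·CC·DB·A·CC
    A ↦ CC
    B ↦ A
    D ↦ DB
    C ↦ DB  (constrained at step 0)

A->CC, B->A, C->DB, D->DB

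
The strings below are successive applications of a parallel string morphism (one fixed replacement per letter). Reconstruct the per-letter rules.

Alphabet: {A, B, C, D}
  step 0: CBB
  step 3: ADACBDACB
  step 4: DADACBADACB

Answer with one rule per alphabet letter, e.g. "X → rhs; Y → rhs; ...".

  step 3 ⇒ step 4: ADACBDACB ⇒ D·A·D·A·CB·A·D·A·CB
    A ↦ D
    B ↦ CB
    C ↦ A
    D ↦ A

A->D, B->CB, C->A, D->A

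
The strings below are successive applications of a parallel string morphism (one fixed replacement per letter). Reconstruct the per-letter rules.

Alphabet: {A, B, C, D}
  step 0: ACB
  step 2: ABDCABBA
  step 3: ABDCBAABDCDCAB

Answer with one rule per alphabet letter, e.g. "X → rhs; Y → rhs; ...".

A->AB, B->DC, C->A, D->B

  step 2 ⇒ step 3: ABDCABBA ⇒ AB·DC·B·A·AB·DC·DC·AB
    A ↦ AB
    B ↦ DC
    C ↦ A
    D ↦ B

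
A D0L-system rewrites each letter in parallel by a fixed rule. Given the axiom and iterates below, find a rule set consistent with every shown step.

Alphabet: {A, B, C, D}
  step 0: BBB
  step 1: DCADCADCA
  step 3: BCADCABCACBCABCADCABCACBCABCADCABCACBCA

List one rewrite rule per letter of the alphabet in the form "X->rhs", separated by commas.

A->C, B->DCA, C->BCA, D->C

  step 0 ⇒ step 1: BBB ⇒ DCA·DCA·DCA
    B ↦ DCA
    A ↦ C  (constrained at step 1)
    C ↦ BCA  (constrained at step 1)
    D ↦ C  (constrained at step 1)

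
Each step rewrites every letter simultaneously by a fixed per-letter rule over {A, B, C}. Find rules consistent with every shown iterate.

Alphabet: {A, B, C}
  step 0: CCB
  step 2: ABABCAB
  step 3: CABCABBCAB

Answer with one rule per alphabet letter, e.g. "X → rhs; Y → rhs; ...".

A->C, B->AB, C->B

  step 2 ⇒ step 3: ABABCAB ⇒ C·AB·C·AB·B·C·AB
    A ↦ C
    B ↦ AB
    C ↦ B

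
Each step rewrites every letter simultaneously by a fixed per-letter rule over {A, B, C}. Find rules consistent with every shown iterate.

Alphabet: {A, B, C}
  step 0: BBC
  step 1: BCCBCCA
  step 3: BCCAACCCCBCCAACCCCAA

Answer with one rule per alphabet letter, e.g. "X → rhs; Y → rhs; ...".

  step 0 ⇒ step 1: BBC ⇒ BCC·BCC·A
    B ↦ BCC
    C ↦ A
    A ↦ CC  (constrained at step 1)

A->CC, B->BCC, C->A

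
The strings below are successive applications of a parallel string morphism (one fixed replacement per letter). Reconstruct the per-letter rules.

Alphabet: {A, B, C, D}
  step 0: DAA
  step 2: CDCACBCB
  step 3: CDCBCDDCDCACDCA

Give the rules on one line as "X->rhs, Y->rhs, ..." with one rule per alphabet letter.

A->D, B->CA, C->CD, D->CB

  step 2 ⇒ step 3: CDCACBCB ⇒ CD·CB·CD·D·CD·CA·CD·CA
    A ↦ D
    B ↦ CA
    C ↦ CD
    D ↦ CB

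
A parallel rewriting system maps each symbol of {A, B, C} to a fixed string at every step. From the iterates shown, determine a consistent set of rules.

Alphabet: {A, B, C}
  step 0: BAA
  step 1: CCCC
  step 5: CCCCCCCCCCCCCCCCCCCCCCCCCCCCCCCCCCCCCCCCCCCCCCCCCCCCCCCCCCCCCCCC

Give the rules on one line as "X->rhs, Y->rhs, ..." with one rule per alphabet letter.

A->C, B->CC, C->BAA

  step 0 ⇒ step 1: BAA ⇒ CC·C·C
    A ↦ C
    B ↦ CC
    C ↦ BAA  (constrained at step 1)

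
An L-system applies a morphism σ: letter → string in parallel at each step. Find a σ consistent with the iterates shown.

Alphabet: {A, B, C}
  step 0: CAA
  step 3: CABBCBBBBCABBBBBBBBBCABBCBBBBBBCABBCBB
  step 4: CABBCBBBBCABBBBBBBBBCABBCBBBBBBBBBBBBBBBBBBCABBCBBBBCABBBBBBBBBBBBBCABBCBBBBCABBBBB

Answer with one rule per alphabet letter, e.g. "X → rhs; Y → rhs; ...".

A->BC, B->BB, C->CAB

  step 3 ⇒ step 4: CABBCBBBBCABBBBBBBBBCABBCBBBBBBCABBCBB ⇒ CAB·BC·BB·BB·CAB·BB·BB·BB·BB·CAB·BC·BB·BB·BB·BB·BB·BB·BB·BB·BB·CAB·BC·BB·BB·CAB·BB·BB·BB·BB·BB·BB·CAB·BC·BB·BB·CAB·BB·BB
    A ↦ BC
    B ↦ BB
    C ↦ CAB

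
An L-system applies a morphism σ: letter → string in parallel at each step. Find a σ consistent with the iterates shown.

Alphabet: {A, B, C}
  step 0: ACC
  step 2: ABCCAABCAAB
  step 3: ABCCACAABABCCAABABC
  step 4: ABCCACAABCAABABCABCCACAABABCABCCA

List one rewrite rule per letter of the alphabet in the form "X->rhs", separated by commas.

A->AB, B->C, C->CA

  step 3 ⇒ step 4: ABCCACAABABCCAABABC ⇒ AB·C·CA·CA·AB·CA·AB·AB·C·AB·C·CA·CA·AB·AB·C·AB·C·CA
    A ↦ AB
    B ↦ C
    C ↦ CA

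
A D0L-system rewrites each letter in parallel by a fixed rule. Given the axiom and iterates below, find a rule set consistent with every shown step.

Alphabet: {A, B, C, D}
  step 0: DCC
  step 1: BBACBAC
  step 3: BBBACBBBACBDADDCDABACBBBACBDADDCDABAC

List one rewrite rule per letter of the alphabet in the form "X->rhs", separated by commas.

A->DA, B->DDC, C->BAC, D->B

  step 0 ⇒ step 1: DCC ⇒ B·BAC·BAC
    C ↦ BAC
    D ↦ B
    A ↦ DA  (constrained at step 1)
    B ↦ DDC  (constrained at step 1)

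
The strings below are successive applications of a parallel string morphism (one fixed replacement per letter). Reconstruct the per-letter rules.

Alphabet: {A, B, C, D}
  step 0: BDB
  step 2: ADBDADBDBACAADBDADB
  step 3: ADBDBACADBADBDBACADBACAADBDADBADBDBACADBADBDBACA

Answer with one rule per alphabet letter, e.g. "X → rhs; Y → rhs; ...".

  step 2 ⇒ step 3: ADBDADBDBACAADBDADB ⇒ ADB·DB·ACA·DB·ADB·DB·ACA·DB·ACA·ADB·D·ADB·ADB·DB·ACA·DB·ADB·DB·ACA
    A ↦ ADB
    B ↦ ACA
    C ↦ D
    D ↦ DB

A->ADB, B->ACA, C->D, D->DB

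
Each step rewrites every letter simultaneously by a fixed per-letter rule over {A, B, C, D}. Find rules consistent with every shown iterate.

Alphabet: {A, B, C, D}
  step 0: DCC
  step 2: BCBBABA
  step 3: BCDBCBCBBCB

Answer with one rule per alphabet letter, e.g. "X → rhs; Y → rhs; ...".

  step 2 ⇒ step 3: BCBBABA ⇒ BC·D·BC·BC·B·BC·B
    A ↦ B
    B ↦ BC
    C ↦ D
    D ↦ BA  (constrained at step 0)

A->B, B->BC, C->D, D->BA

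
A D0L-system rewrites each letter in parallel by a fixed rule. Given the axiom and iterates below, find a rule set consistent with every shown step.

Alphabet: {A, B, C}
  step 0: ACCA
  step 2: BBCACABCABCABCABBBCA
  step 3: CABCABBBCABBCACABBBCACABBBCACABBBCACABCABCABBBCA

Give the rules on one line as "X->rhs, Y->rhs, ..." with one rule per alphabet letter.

  step 2 ⇒ step 3: BBCACABCABCABCABBBCA ⇒ CAB·CAB·BB·CA·BB·CA·CAB·BB·CA·CAB·BB·CA·CAB·BB·CA·CAB·CAB·CAB·BB·CA
    A ↦ CA
    B ↦ CAB
    C ↦ BB

A->CA, B->CAB, C->BB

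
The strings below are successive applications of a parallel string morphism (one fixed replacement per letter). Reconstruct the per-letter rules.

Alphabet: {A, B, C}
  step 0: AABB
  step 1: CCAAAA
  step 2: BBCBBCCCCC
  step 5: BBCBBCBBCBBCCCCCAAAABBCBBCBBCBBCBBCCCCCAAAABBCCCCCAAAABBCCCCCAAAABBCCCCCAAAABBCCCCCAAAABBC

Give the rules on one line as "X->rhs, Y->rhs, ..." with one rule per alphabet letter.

  step 1 ⇒ step 2: CCAAAA ⇒ BBC·BBC·C·C·C·C
    A ↦ C
    C ↦ BBC
  step 0 ⇒ step 1: AABB ⇒ C·C·AA·AA
    B ↦ AA

A->C, B->AA, C->BBC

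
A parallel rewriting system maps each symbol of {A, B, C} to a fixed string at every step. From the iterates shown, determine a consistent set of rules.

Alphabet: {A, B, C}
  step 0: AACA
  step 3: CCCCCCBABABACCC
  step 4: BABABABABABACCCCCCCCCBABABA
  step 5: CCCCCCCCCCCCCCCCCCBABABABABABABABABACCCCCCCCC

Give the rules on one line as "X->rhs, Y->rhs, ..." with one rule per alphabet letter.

  step 4 ⇒ step 5: BABABABABABACCCCCCCCCBABABA ⇒ CC·C·CC·C·CC·C·CC·C·CC·C·CC·C·BA·BA·BA·BA·BA·BA·BA·BA·BA·CC·C·CC·C·CC·C
    A ↦ C
    B ↦ CC
    C ↦ BA

A->C, B->CC, C->BA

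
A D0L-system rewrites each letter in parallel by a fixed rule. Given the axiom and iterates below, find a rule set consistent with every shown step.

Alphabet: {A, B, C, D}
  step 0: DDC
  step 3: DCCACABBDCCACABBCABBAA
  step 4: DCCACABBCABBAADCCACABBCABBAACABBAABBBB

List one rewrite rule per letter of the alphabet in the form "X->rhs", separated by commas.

A->BB, B->A, C->CA, D->DC

  step 3 ⇒ step 4: DCCACABBDCCACABBCABBAA ⇒ DC·CA·CA·BB·CA·BB·A·A·DC·CA·CA·BB·CA·BB·A·A·CA·BB·A·A·BB·BB
    A ↦ BB
    B ↦ A
    C ↦ CA
    D ↦ DC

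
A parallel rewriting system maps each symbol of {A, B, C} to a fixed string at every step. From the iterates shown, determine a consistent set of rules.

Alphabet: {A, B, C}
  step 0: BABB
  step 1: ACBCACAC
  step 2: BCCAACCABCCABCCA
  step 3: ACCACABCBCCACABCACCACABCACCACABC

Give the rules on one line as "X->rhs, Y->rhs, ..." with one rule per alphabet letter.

  step 2 ⇒ step 3: BCCAACCABCCABCCA ⇒ AC·CA·CA·BC·BC·CA·CA·BC·AC·CA·CA·BC·AC·CA·CA·BC
    A ↦ BC
    B ↦ AC
    C ↦ CA

A->BC, B->AC, C->CA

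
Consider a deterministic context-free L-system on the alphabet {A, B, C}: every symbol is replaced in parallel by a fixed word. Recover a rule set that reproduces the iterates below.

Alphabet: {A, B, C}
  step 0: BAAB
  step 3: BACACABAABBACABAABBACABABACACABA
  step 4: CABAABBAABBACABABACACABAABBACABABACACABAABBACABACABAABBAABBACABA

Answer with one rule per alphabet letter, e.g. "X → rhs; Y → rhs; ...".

  step 3 ⇒ step 4: BACACABAABBACABAABBACABABACACABA ⇒ CA·BA·AB·BA·AB·BA·CA·BA·BA·CA·CA·BA·AB·BA·CA·BA·BA·CA·CA·BA·AB·BA·CA·BA·CA·BA·AB·BA·AB·BA·CA·BA
    A ↦ BA
    B ↦ CA
    C ↦ AB

A->BA, B->CA, C->AB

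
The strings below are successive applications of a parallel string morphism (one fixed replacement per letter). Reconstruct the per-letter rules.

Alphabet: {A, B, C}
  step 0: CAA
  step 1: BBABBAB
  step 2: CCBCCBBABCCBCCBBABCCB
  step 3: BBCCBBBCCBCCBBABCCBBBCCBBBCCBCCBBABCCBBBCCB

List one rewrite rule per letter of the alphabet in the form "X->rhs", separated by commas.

  step 2 ⇒ step 3: CCBCCBBABCCBCCBBABCCB ⇒ B·B·CCB·B·B·CCB·CCB·BAB·CCB·B·B·CCB·B·B·CCB·CCB·BAB·CCB·B·B·CCB
    A ↦ BAB
    B ↦ CCB
    C ↦ B

A->BAB, B->CCB, C->B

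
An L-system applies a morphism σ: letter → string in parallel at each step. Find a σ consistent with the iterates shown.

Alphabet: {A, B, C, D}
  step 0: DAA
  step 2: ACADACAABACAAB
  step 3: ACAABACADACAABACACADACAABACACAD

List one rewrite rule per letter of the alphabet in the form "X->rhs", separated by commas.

A->AC, B->AD, C->AAB, D->AD

  step 2 ⇒ step 3: ACADACAABACAAB ⇒ AC·AAB·AC·AD·AC·AAB·AC·AC·AD·AC·AAB·AC·AC·AD
    A ↦ AC
    B ↦ AD
    C ↦ AAB
    D ↦ AD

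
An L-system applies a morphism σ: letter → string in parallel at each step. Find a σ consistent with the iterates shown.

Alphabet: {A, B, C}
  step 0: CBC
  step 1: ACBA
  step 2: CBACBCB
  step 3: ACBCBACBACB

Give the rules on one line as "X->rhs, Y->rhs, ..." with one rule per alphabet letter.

  step 2 ⇒ step 3: CBACBCB ⇒ A·CB·CB·A·CB·A·CB
    A ↦ CB
    B ↦ CB
    C ↦ A

A->CB, B->CB, C->A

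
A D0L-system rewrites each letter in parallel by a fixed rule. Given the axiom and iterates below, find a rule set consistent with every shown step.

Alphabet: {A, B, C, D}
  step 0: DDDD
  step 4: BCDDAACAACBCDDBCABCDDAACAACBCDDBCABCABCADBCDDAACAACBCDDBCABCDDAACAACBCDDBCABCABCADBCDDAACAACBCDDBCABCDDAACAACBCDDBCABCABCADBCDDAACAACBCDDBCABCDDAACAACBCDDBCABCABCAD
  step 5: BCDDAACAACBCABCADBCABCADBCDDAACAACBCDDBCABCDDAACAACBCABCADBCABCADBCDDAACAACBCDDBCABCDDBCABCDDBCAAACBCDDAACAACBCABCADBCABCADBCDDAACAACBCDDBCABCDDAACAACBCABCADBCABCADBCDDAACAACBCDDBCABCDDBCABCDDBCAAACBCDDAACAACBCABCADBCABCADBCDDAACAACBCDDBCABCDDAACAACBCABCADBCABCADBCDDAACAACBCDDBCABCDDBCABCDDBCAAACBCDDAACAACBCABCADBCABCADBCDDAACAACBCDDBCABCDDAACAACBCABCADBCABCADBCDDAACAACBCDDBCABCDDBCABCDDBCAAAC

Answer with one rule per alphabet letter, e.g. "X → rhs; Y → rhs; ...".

A->BCA, B->BCD, C->D, D->AAC

  step 4 ⇒ step 5: BCDDAACAACBCDDBCABCDDAACAACBCDDBCABCABCADBCDDAACAACBCDDBCABCDDAACAACBCDDBCABCABCADBCDDAACAACBCDDBCABCDDAACAACBCDDBCABCABCADBCDDAACAACBCDDBCABCDDAACAACBCDDBCABCABCAD ⇒ BCD·D·AAC·AAC·BCA·BCA·D·BCA·BCA·D·BCD·D·AAC·AAC·BCD·D·BCA·BCD·D·AAC·AAC·BCA·BCA·D·BCA·BCA·D·BCD·D·AAC·AAC·BCD·D·BCA·BCD·D·BCA·BCD·D·BCA·AAC·BCD·D·AAC·AAC·BCA·BCA·D·BCA·BCA·D·BCD·D·AAC·AAC·BCD·D·BCA·BCD·D·AAC·AAC·BCA·BCA·D·BCA·BCA·D·BCD·D·AAC·AAC·BCD·D·BCA·BCD·D·BCA·BCD·D·BCA·AAC·BCD·D·AAC·AAC·BCA·BCA·D·BCA·BCA·D·BCD·D·AAC·AAC·BCD·D·BCA·BCD·D·AAC·AAC·BCA·BCA·D·BCA·BCA·D·BCD·D·AAC·AAC·BCD·D·BCA·BCD·D·BCA·BCD·D·BCA·AAC·BCD·D·AAC·AAC·BCA·BCA·D·BCA·BCA·D·BCD·D·AAC·AAC·BCD·D·BCA·BCD·D·AAC·AAC·BCA·BCA·D·BCA·BCA·D·BCD·D·AAC·AAC·BCD·D·BCA·BCD·D·BCA·BCD·D·BCA·AAC
    A ↦ BCA
    B ↦ BCD
    C ↦ D
    D ↦ AAC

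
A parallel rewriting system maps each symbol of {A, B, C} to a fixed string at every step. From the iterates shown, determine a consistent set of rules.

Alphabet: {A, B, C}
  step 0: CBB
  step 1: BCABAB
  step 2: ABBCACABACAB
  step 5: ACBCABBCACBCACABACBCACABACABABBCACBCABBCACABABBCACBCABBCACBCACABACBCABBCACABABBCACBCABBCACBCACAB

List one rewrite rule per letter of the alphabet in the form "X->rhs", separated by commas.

  step 1 ⇒ step 2: BCABAB ⇒ AB·BC·AC·AB·AC·AB
    A ↦ AC
    B ↦ AB
    C ↦ BC

A->AC, B->AB, C->BC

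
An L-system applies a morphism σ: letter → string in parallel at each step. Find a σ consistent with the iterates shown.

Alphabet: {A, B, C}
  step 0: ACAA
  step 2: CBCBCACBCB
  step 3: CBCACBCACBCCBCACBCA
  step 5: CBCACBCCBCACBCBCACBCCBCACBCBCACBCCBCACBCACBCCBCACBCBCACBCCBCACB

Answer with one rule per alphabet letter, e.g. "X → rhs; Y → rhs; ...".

A->C, B->CA, C->CB

  step 2 ⇒ step 3: CBCBCACBCB ⇒ CB·CA·CB·CA·CB·C·CB·CA·CB·CA
    A ↦ C
    B ↦ CA
    C ↦ CB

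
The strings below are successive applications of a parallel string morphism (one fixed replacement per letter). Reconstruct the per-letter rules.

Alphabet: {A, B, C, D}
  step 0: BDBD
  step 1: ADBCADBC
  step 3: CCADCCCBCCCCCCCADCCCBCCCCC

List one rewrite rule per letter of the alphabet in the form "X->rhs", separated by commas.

  step 0 ⇒ step 1: BDBD ⇒ AD·BC·AD·BC
    B ↦ AD
    D ↦ BC
    A ↦ C  (constrained at step 1)
    C ↦ CC  (constrained at step 1)

A->C, B->AD, C->CC, D->BC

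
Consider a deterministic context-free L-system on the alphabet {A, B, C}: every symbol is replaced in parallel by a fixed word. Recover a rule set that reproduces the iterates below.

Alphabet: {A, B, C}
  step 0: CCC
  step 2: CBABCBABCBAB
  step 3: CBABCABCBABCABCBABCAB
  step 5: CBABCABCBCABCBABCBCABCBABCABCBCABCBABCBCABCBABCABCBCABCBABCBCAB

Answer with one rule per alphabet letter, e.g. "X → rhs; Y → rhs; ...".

  step 2 ⇒ step 3: CBABCBABCBAB ⇒ CB·AB·C·AB·CB·AB·C·AB·CB·AB·C·AB
    A ↦ C
    B ↦ AB
    C ↦ CB

A->C, B->AB, C->CB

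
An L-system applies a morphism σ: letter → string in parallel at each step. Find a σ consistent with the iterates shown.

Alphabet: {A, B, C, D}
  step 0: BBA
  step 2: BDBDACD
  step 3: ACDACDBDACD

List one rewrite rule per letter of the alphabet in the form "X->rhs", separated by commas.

  step 2 ⇒ step 3: BDBDACD ⇒ A·CD·A·CD·BD·A·CD
    A ↦ BD
    B ↦ A
    C ↦ A
    D ↦ CD

A->BD, B->A, C->A, D->CD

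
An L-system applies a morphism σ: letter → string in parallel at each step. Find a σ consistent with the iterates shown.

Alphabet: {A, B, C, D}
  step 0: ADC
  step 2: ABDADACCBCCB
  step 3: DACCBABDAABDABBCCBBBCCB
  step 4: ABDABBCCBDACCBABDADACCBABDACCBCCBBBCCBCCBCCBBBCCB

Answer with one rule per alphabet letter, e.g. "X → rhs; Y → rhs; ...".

A->DA, B->CCB, C->B, D->AB

  step 3 ⇒ step 4: DACCBABDAABDABBCCBBBCCB ⇒ AB·DA·B·B·CCB·DA·CCB·AB·DA·DA·CCB·AB·DA·CCB·CCB·B·B·CCB·CCB·CCB·B·B·CCB
    A ↦ DA
    B ↦ CCB
    C ↦ B
    D ↦ AB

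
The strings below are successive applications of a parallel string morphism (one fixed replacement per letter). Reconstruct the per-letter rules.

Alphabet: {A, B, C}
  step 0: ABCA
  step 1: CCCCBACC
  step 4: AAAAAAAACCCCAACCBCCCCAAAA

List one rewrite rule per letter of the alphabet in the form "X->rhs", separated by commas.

  step 0 ⇒ step 1: ABCA ⇒ CC·CCB·A·CC
    A ↦ CC
    B ↦ CCB
    C ↦ A

A->CC, B->CCB, C->A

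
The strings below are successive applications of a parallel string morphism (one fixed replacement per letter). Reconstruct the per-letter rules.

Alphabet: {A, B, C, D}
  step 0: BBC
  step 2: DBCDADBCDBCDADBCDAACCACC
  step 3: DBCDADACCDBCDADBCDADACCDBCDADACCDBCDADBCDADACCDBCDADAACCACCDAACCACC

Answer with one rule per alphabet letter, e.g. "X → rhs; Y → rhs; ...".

  step 2 ⇒ step 3: DBCDADBCDBCDADBCDAACCACC ⇒ DBC·DAD·ACC·DBC·DA·DBC·DAD·ACC·DBC·DAD·ACC·DBC·DA·DBC·DAD·ACC·DBC·DA·DA·ACC·ACC·DA·ACC·ACC
    A ↦ DA
    B ↦ DAD
    C ↦ ACC
    D ↦ DBC

A->DA, B->DAD, C->ACC, D->DBC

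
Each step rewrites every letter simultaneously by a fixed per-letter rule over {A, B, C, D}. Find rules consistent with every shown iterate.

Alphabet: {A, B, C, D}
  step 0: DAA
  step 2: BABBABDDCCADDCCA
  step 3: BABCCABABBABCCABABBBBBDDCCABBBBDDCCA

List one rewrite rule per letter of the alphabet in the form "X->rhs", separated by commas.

A->CCA, B->BAB, C->D, D->BB

  step 2 ⇒ step 3: BABBABDDCCADDCCA ⇒ BAB·CCA·BAB·BAB·CCA·BAB·BB·BB·D·D·CCA·BB·BB·D·D·CCA
    A ↦ CCA
    B ↦ BAB
    C ↦ D
    D ↦ BB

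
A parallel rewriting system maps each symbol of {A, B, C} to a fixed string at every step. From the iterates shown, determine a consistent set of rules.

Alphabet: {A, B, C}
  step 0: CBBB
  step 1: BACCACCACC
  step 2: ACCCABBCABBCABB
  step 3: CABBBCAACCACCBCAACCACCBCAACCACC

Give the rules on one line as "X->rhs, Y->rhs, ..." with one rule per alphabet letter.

A->CA, B->ACC, C->B

  step 2 ⇒ step 3: ACCCABBCABBCABB ⇒ CA·B·B·B·CA·ACC·ACC·B·CA·ACC·ACC·B·CA·ACC·ACC
    A ↦ CA
    B ↦ ACC
    C ↦ B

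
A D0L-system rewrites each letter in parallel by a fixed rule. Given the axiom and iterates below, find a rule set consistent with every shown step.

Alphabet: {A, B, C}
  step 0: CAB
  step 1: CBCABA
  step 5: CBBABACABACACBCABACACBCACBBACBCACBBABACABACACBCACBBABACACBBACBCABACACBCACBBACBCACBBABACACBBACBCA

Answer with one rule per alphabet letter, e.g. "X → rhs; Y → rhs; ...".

  step 0 ⇒ step 1: CAB ⇒ CB·CA·BA
    A ↦ CA
    B ↦ BA
    C ↦ CB

A->CA, B->BA, C->CB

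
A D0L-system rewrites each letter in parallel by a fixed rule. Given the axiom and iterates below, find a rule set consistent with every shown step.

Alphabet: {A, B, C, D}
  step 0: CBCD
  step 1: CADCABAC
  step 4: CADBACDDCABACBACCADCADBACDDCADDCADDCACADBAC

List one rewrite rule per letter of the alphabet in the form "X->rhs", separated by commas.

A->D, B->D, C->CA, D->BAC

  step 0 ⇒ step 1: CBCD ⇒ CA·D·CA·BAC
    B ↦ D
    C ↦ CA
    D ↦ BAC
    A ↦ D  (constrained at step 1)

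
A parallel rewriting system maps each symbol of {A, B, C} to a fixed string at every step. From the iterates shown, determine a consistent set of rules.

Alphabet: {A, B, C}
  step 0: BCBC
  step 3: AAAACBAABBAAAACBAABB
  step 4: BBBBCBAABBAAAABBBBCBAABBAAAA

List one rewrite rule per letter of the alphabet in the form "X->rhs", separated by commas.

  step 3 ⇒ step 4: AAAACBAABBAAAACBAABB ⇒ B·B·B·B·CB·AA·B·B·AA·AA·B·B·B·B·CB·AA·B·B·AA·AA
    A ↦ B
    B ↦ AA
    C ↦ CB

A->B, B->AA, C->CB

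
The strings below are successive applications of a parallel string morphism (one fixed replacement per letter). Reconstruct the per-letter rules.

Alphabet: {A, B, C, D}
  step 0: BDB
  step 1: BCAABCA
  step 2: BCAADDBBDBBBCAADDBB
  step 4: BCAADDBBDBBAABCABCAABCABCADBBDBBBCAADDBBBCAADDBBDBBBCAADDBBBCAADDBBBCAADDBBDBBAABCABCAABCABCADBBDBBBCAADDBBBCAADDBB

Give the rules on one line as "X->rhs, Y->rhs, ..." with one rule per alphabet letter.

A->DBB, B->BCA, C->AD, D->A

  step 1 ⇒ step 2: BCAABCA ⇒ BCA·AD·DBB·DBB·BCA·AD·DBB
    A ↦ DBB
    B ↦ BCA
    C ↦ AD
  step 0 ⇒ step 1: BDB ⇒ BCA·A·BCA
    D ↦ A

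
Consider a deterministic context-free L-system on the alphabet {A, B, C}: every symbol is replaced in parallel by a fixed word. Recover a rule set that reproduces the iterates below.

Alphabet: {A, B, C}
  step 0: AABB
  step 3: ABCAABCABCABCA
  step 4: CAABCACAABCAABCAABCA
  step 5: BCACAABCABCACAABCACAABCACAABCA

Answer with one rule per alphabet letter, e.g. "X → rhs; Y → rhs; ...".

A->CA, B->A, C->B

  step 4 ⇒ step 5: CAABCACAABCAABCAABCA ⇒ B·CA·CA·A·B·CA·B·CA·CA·A·B·CA·CA·A·B·CA·CA·A·B·CA
    A ↦ CA
    B ↦ A
    C ↦ B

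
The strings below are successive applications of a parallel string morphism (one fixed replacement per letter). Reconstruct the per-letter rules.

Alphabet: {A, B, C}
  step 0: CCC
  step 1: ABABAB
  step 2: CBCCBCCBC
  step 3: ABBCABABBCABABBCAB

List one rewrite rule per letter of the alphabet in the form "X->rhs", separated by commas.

  step 2 ⇒ step 3: CBCCBCCBC ⇒ AB·BC·AB·AB·BC·AB·AB·BC·AB
    B ↦ BC
    C ↦ AB
  step 1 ⇒ step 2: ABABAB ⇒ C·BC·C·BC·C·BC
    A ↦ C

A->C, B->BC, C->AB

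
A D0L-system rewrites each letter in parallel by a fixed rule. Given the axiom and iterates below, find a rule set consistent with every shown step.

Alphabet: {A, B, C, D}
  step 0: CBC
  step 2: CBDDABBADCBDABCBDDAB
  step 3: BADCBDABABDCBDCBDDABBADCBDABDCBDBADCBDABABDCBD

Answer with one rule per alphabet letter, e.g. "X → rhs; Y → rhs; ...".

  step 2 ⇒ step 3: CBDDABBADCBDABCBDDAB ⇒ BAD·CBD·AB·AB·D·CBD·CBD·D·AB·BAD·CBD·AB·D·CBD·BAD·CBD·AB·AB·D·CBD
    A ↦ D
    B ↦ CBD
    C ↦ BAD
    D ↦ AB

A->D, B->CBD, C->BAD, D->AB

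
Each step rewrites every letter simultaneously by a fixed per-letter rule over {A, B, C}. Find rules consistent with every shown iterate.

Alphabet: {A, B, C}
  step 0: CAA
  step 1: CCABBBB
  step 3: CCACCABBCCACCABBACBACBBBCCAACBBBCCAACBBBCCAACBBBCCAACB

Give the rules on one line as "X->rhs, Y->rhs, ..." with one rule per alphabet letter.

A->BB, B->ACB, C->CCA

  step 0 ⇒ step 1: CAA ⇒ CCA·BB·BB
    A ↦ BB
    C ↦ CCA
    B ↦ ACB  (constrained at step 1)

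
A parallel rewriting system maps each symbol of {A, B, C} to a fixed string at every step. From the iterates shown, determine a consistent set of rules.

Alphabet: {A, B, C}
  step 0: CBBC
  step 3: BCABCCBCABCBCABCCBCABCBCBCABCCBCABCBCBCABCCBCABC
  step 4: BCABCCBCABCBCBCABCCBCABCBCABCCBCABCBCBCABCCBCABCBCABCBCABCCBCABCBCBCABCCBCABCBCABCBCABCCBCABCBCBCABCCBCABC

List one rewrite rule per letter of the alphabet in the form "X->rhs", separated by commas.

  step 3 ⇒ step 4: BCABCCBCABCBCABCCBCABCBCBCABCCBCABCBCBCABCCBCABC ⇒ BCA·BC·C·BCA·BC·BC·BCA·BC·C·BCA·BC·BCA·BC·C·BCA·BC·BC·BCA·BC·C·BCA·BC·BCA·BC·BCA·BC·C·BCA·BC·BC·BCA·BC·C·BCA·BC·BCA·BC·BCA·BC·C·BCA·BC·BC·BCA·BC·C·BCA·BC
    A ↦ C
    B ↦ BCA
    C ↦ BC

A->C, B->BCA, C->BC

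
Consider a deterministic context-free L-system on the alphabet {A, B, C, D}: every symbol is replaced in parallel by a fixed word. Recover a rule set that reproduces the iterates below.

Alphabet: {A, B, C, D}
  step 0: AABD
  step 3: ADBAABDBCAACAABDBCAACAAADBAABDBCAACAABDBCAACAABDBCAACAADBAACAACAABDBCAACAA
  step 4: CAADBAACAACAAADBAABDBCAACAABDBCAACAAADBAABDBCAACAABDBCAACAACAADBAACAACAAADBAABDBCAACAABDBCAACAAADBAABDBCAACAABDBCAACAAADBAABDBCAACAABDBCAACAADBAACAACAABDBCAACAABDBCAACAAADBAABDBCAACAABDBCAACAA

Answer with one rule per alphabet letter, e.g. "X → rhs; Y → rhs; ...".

A->CAA, B->A, C->BDB, D->DBA

  step 3 ⇒ step 4: ADBAABDBCAACAABDBCAACAAADBAABDBCAACAABDBCAACAABDBCAACAADBAACAACAABDBCAACAA ⇒ CAA·DBA·A·CAA·CAA·A·DBA·A·BDB·CAA·CAA·BDB·CAA·CAA·A·DBA·A·BDB·CAA·CAA·BDB·CAA·CAA·CAA·DBA·A·CAA·CAA·A·DBA·A·BDB·CAA·CAA·BDB·CAA·CAA·A·DBA·A·BDB·CAA·CAA·BDB·CAA·CAA·A·DBA·A·BDB·CAA·CAA·BDB·CAA·CAA·DBA·A·CAA·CAA·BDB·CAA·CAA·BDB·CAA·CAA·A·DBA·A·BDB·CAA·CAA·BDB·CAA·CAA
    A ↦ CAA
    B ↦ A
    C ↦ BDB
    D ↦ DBA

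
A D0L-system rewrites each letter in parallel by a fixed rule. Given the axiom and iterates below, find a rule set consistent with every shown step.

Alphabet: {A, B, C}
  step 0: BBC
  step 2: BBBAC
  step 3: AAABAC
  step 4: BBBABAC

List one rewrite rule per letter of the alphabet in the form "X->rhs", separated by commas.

A->B, B->A, C->AC

  step 3 ⇒ step 4: AAABAC ⇒ B·B·B·A·B·AC
    A ↦ B
    B ↦ A
    C ↦ AC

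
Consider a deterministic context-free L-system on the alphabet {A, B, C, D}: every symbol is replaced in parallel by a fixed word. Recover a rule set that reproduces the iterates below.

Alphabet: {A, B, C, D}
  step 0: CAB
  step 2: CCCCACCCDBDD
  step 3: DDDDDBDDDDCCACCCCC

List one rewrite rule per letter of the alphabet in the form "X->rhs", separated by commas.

  step 2 ⇒ step 3: CCCCACCCDBDD ⇒ D·D·D·D·DBD·D·D·D·CC·AC·CC·CC
    A ↦ DBD
    B ↦ AC
    C ↦ D
    D ↦ CC

A->DBD, B->AC, C->D, D->CC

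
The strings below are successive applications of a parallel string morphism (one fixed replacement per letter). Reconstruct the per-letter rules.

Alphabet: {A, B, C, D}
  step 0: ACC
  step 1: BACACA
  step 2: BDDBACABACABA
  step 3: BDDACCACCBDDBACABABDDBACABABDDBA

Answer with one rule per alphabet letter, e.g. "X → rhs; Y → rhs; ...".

A->BA, B->BDD, C->CA, D->ACC

  step 2 ⇒ step 3: BDDBACABACABA ⇒ BDD·ACC·ACC·BDD·BA·CA·BA·BDD·BA·CA·BA·BDD·BA
    A ↦ BA
    B ↦ BDD
    C ↦ CA
    D ↦ ACC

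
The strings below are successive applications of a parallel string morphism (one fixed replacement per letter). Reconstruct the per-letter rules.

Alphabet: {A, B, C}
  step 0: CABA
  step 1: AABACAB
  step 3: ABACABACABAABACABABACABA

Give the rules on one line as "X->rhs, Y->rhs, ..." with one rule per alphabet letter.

  step 0 ⇒ step 1: CABA ⇒ A·AB·AC·AB
    A ↦ AB
    B ↦ AC
    C ↦ A

A->AB, B->AC, C->A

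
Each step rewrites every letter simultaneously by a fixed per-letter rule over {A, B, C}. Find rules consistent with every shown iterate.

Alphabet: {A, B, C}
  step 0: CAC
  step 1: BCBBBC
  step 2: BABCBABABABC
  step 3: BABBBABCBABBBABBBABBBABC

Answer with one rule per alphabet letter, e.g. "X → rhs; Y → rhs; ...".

A->BB, B->BA, C->BC

  step 2 ⇒ step 3: BABCBABABABC ⇒ BA·BB·BA·BC·BA·BB·BA·BB·BA·BB·BA·BC
    A ↦ BB
    B ↦ BA
    C ↦ BC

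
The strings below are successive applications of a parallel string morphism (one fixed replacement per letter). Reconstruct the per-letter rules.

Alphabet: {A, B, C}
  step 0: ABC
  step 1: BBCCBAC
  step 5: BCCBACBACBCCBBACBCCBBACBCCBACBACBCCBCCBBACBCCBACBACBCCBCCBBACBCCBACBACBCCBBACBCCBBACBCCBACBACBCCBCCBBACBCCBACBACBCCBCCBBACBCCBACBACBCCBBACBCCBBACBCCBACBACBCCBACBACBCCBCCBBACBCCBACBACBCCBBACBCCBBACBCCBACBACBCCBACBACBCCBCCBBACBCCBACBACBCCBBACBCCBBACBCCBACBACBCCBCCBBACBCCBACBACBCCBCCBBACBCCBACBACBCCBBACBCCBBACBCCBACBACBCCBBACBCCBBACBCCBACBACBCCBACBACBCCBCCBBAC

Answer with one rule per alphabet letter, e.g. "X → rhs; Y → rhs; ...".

  step 0 ⇒ step 1: ABC ⇒ B·BCC·BAC
    A ↦ B
    B ↦ BCC
    C ↦ BAC

A->B, B->BCC, C->BAC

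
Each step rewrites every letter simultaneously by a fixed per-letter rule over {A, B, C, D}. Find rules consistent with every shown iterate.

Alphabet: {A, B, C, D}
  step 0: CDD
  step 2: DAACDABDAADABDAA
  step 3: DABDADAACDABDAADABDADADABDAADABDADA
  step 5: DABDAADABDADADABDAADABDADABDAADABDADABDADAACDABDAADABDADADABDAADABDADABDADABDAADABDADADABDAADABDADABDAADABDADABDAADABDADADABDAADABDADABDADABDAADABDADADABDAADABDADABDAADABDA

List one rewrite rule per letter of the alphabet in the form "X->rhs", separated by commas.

A->DA, B->A, C->AC, D->DAB

  step 2 ⇒ step 3: DAACDABDAADABDAA ⇒ DAB·DA·DA·AC·DAB·DA·A·DAB·DA·DA·DAB·DA·A·DAB·DA·DA
    A ↦ DA
    B ↦ A
    C ↦ AC
    D ↦ DAB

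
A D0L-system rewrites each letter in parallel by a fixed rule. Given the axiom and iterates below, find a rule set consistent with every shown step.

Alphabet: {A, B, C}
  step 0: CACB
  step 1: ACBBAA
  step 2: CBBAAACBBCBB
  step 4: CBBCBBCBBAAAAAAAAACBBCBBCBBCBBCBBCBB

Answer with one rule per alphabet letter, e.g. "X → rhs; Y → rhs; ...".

A->CBB, B->A, C->A

  step 1 ⇒ step 2: ACBBAA ⇒ CBB·A·A·A·CBB·CBB
    A ↦ CBB
    B ↦ A
    C ↦ A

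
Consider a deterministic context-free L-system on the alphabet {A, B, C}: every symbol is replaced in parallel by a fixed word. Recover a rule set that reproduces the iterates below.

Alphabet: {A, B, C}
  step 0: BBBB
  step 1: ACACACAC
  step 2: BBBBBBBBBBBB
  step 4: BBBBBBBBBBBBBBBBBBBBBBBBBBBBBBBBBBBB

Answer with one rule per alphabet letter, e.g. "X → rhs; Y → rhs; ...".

A->BB, B->AC, C->B

  step 1 ⇒ step 2: ACACACAC ⇒ BB·B·BB·B·BB·B·BB·B
    A ↦ BB
    C ↦ B
  step 0 ⇒ step 1: BBBB ⇒ AC·AC·AC·AC
    B ↦ AC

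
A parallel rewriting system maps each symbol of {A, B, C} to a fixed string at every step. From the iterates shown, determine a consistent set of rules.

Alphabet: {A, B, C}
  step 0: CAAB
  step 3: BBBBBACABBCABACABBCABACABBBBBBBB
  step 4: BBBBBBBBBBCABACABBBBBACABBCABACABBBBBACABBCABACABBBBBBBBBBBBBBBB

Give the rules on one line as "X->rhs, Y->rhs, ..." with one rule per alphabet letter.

A->CA, B->BB, C->BA

  step 3 ⇒ step 4: BBBBBACABBCABACABBCABACABBBBBBBB ⇒ BB·BB·BB·BB·BB·CA·BA·CA·BB·BB·BA·CA·BB·CA·BA·CA·BB·BB·BA·CA·BB·CA·BA·CA·BB·BB·BB·BB·BB·BB·BB·BB
    A ↦ CA
    B ↦ BB
    C ↦ BA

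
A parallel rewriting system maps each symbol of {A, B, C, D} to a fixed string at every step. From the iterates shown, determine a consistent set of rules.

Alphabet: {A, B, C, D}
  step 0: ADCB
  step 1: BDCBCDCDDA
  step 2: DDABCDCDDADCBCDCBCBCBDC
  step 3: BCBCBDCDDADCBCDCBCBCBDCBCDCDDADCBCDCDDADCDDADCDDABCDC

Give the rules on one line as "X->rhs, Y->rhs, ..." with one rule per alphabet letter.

A->BDC, B->DDA, C->DC, D->BC

  step 2 ⇒ step 3: DDABCDCDDADCBCDCBCBCBDC ⇒ BC·BC·BDC·DDA·DC·BC·DC·BC·BC·BDC·BC·DC·DDA·DC·BC·DC·DDA·DC·DDA·DC·DDA·BC·DC
    A ↦ BDC
    B ↦ DDA
    C ↦ DC
    D ↦ BC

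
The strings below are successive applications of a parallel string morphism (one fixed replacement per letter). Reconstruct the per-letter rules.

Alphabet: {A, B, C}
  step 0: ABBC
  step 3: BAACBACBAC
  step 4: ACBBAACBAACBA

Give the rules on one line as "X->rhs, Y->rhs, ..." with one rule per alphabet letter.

  step 3 ⇒ step 4: BAACBACBAC ⇒ AC·B·B·A·AC·B·A·AC·B·A
    A ↦ B
    B ↦ AC
    C ↦ A

A->B, B->AC, C->A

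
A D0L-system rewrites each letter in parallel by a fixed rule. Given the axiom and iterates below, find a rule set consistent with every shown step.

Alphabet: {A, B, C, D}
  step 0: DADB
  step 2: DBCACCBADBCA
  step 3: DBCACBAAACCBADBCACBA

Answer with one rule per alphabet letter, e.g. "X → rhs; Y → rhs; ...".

A->CBA, B->C, C->A, D->DB

  step 2 ⇒ step 3: DBCACCBADBCA ⇒ DB·C·A·CBA·A·A·C·CBA·DB·C·A·CBA
    A ↦ CBA
    B ↦ C
    C ↦ A
    D ↦ DB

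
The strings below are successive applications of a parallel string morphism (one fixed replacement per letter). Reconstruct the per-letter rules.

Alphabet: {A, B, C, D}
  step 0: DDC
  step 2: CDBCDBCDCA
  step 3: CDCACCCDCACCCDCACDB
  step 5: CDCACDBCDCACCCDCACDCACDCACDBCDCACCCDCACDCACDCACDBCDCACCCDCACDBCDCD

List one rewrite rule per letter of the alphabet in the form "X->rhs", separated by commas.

A->B, B->CC, C->CD, D->CA

  step 2 ⇒ step 3: CDBCDBCDCA ⇒ CD·CA·CC·CD·CA·CC·CD·CA·CD·B
    A ↦ B
    B ↦ CC
    C ↦ CD
    D ↦ CA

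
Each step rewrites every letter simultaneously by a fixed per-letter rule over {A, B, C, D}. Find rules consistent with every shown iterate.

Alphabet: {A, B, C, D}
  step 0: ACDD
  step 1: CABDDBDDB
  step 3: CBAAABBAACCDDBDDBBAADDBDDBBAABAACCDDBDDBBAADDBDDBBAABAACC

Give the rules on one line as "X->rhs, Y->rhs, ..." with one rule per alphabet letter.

  step 0 ⇒ step 1: ACDD ⇒ C·AB·DDB·DDB
    A ↦ C
    C ↦ AB
    D ↦ DDB
    B ↦ BAA  (constrained at step 1)

A->C, B->BAA, C->AB, D->DDB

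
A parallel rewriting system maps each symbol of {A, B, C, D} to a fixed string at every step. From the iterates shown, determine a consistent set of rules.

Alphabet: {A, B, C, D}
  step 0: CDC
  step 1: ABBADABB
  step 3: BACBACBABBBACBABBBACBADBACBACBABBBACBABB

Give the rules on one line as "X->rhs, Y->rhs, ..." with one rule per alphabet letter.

A->B, B->BAC, C->ABB, D->AD

  step 0 ⇒ step 1: CDC ⇒ ABB·AD·ABB
    C ↦ ABB
    D ↦ AD
    A ↦ B  (constrained at step 1)
    B ↦ BAC  (constrained at step 1)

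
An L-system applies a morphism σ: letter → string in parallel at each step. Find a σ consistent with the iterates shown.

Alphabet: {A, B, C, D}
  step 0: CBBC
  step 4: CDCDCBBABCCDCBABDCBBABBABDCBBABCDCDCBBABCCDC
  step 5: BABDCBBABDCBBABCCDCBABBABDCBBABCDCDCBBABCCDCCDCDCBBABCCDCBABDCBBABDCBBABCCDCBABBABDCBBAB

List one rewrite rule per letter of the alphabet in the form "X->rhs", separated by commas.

  step 4 ⇒ step 5: CDCDCBBABCCDCBABDCBBABBABDCBBABCDCDCBBABCCDC ⇒ BAB·DCB·BAB·DCB·BAB·C·C·D·C·BAB·BAB·DCB·BAB·C·D·C·DCB·BAB·C·C·D·C·C·D·C·DCB·BAB·C·C·D·C·BAB·DCB·BAB·DCB·BAB·C·C·D·C·BAB·BAB·DCB·BAB
    A ↦ D
    B ↦ C
    C ↦ BAB
    D ↦ DCB

A->D, B->C, C->BAB, D->DCB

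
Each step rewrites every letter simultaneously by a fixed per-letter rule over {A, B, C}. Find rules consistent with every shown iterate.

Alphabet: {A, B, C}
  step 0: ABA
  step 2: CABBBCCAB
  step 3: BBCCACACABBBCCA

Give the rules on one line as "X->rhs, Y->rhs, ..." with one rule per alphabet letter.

A->BC, B->CA, C->B

  step 2 ⇒ step 3: CABBBCCAB ⇒ B·BC·CA·CA·CA·B·B·BC·CA
    A ↦ BC
    B ↦ CA
    C ↦ B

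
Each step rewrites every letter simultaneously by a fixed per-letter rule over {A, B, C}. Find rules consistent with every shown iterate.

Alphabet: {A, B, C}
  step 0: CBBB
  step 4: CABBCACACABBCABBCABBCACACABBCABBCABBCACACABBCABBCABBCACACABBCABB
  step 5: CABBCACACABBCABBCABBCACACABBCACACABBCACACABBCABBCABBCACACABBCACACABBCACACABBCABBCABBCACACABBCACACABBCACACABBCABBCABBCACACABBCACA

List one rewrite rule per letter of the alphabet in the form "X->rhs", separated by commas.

  step 4 ⇒ step 5: CABBCACACABBCABBCABBCACACABBCABBCABBCACACABBCABBCABBCACACABBCABB ⇒ CA·BB·CA·CA·CA·BB·CA·BB·CA·BB·CA·CA·CA·BB·CA·CA·CA·BB·CA·CA·CA·BB·CA·BB·CA·BB·CA·CA·CA·BB·CA·CA·CA·BB·CA·CA·CA·BB·CA·BB·CA·BB·CA·CA·CA·BB·CA·CA·CA·BB·CA·CA·CA·BB·CA·BB·CA·BB·CA·CA·CA·BB·CA·CA
    A ↦ BB
    B ↦ CA
    C ↦ CA

A->BB, B->CA, C->CA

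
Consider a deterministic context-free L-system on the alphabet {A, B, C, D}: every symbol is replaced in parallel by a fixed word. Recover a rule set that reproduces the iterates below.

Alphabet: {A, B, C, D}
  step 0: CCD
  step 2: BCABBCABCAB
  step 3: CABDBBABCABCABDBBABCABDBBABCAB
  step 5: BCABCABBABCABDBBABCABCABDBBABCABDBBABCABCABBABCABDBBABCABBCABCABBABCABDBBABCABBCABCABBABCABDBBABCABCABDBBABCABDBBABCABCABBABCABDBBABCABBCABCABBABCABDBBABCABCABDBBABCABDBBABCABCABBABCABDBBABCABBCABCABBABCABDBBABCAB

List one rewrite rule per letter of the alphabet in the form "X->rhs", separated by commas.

A->BAB, B->CAB, C->DB, D->B

  step 2 ⇒ step 3: BCABBCABCAB ⇒ CAB·DB·BAB·CAB·CAB·DB·BAB·CAB·DB·BAB·CAB
    A ↦ BAB
    B ↦ CAB
    C ↦ DB
    D ↦ B  (constrained at step 0)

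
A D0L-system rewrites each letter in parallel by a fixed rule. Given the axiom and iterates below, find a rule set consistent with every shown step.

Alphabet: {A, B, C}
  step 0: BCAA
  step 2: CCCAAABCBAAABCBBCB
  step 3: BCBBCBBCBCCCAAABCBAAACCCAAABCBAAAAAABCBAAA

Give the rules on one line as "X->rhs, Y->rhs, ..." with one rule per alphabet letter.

  step 2 ⇒ step 3: CCCAAABCBAAABCBBCB ⇒ BCB·BCB·BCB·C·C·C·AAA·BCB·AAA·C·C·C·AAA·BCB·AAA·AAA·BCB·AAA
    A ↦ C
    B ↦ AAA
    C ↦ BCB

A->C, B->AAA, C->BCB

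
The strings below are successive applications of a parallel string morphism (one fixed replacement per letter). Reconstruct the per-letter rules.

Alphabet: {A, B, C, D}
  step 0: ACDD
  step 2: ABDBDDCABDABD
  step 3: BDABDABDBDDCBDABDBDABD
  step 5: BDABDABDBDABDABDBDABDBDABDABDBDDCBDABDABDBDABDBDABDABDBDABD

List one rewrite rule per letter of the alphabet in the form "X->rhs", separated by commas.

A->BD, B->A, C->DC, D->BD

  step 2 ⇒ step 3: ABDBDDCABDABD ⇒ BD·A·BD·A·BD·BD·DC·BD·A·BD·BD·A·BD
    A ↦ BD
    B ↦ A
    C ↦ DC
    D ↦ BD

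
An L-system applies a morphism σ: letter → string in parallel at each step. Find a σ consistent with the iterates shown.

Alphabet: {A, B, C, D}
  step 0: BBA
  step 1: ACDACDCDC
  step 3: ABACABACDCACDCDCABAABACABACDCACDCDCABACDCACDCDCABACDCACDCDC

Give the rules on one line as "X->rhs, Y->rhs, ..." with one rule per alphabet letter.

  step 0 ⇒ step 1: BBA ⇒ ACD·ACD·CDC
    A ↦ CDC
    B ↦ ACD
    C ↦ ABA  (constrained at step 1)
    D ↦ C  (constrained at step 1)

A->CDC, B->ACD, C->ABA, D->C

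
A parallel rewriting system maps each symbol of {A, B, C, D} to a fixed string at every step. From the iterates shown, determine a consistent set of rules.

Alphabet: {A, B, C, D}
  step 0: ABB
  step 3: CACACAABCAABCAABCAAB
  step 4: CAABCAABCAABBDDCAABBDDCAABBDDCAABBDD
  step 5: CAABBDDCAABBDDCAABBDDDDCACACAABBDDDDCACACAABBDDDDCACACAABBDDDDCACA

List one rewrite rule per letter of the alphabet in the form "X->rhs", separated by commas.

A->B, B->DD, C->CAA, D->CA

  step 4 ⇒ step 5: CAABCAABCAABBDDCAABBDDCAABBDDCAABBDD ⇒ CAA·B·B·DD·CAA·B·B·DD·CAA·B·B·DD·DD·CA·CA·CAA·B·B·DD·DD·CA·CA·CAA·B·B·DD·DD·CA·CA·CAA·B·B·DD·DD·CA·CA
    A ↦ B
    B ↦ DD
    C ↦ CAA
    D ↦ CA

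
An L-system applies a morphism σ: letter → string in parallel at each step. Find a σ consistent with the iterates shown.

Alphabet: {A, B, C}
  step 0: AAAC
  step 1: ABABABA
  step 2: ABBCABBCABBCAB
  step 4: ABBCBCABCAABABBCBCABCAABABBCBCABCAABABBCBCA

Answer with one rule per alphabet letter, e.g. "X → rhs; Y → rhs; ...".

  step 1 ⇒ step 2: ABABABA ⇒ AB·BC·AB·BC·AB·BC·AB
    A ↦ AB
    B ↦ BC
  step 0 ⇒ step 1: AAAC ⇒ AB·AB·AB·A
    C ↦ A

A->AB, B->BC, C->A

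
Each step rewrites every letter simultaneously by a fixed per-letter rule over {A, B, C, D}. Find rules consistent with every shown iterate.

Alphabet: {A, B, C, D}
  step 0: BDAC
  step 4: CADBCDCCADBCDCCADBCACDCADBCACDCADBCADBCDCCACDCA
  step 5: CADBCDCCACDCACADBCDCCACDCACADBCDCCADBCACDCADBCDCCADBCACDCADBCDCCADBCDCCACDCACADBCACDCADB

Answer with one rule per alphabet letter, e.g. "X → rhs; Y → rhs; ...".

  step 4 ⇒ step 5: CADBCDCCADBCDCCADBCACDCADBCACDCADBCADBCDCCACDCA ⇒ CA·DB·CD·C·CA·CD·CA·CA·DB·CD·C·CA·CD·CA·CA·DB·CD·C·CA·DB·CA·CD·CA·DB·CD·C·CA·DB·CA·CD·CA·DB·CD·C·CA·DB·CD·C·CA·CD·CA·CA·DB·CA·CD·CA·DB
    A ↦ DB
    B ↦ C
    C ↦ CA
    D ↦ CD

A->DB, B->C, C->CA, D->CD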